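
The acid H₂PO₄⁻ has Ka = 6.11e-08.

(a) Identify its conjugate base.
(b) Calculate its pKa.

(a) The conjugate base is formed by removing one H⁺ from H₂PO₄⁻, giving HPO₄²⁻. (b) pKa = -log(Ka) = -log(6.11e-08) = 7.21.

Conjugate base: HPO₄²⁻; pK_a = 7.21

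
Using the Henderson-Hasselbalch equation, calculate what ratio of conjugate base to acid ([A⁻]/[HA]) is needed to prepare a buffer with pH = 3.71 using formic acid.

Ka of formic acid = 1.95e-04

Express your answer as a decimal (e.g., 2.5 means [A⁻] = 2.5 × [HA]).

pKa = -log(1.95e-04) = 3.7100. pH = pKa + log([A⁻]/[HA]), so log([A⁻]/[HA]) = pH − pKa = 3.71 − 3.7100 = 0.0000. [A⁻]/[HA] = 10^(0.0000) = 1.00

[A⁻]/[HA] = 1.00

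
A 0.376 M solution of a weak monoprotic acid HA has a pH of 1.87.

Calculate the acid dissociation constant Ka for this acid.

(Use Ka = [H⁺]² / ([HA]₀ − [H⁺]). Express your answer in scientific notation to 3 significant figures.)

[H⁺] = 10^(−pH) = 10^(−1.87) = 1.349e-02 M. For HA ⇌ H⁺ + A⁻, Ka = [H⁺][A⁻]/[HA] = [H⁺]² / ([HA]₀ − [H⁺]) = (1.349e-02)² / (0.376 − 1.349e-02) = 5.02e-04.

K_a = 5.02e-04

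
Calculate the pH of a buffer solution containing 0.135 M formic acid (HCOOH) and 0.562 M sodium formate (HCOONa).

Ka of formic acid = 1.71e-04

pKa = -log(1.71e-04) = 3.77. pH = pKa + log([A⁻]/[HA]) = 3.77 + log(0.562/0.135)

pH = 4.39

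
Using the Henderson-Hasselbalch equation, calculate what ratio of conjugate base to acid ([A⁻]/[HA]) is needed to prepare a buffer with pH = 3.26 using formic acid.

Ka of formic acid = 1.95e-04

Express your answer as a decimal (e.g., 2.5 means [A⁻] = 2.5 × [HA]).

pKa = -log(1.95e-04) = 3.7100. pH = pKa + log([A⁻]/[HA]), so log([A⁻]/[HA]) = pH − pKa = 3.26 − 3.7100 = -0.4500. [A⁻]/[HA] = 10^(-0.4500) = 0.355

[A⁻]/[HA] = 0.355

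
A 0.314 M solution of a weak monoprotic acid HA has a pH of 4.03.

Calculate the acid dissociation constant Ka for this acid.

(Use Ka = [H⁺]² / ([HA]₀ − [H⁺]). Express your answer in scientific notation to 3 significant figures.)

[H⁺] = 10^(−pH) = 10^(−4.03) = 9.333e-05 M. For HA ⇌ H⁺ + A⁻, Ka = [H⁺][A⁻]/[HA] = [H⁺]² / ([HA]₀ − [H⁺]) = (9.333e-05)² / (0.314 − 9.333e-05) = 2.77e-08.

K_a = 2.77e-08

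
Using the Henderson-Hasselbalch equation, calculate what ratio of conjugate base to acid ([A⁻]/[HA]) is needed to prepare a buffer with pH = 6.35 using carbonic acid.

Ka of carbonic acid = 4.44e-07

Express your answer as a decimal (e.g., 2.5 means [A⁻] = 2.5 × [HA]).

pKa = -log(4.44e-07) = 6.3526. pH = pKa + log([A⁻]/[HA]), so log([A⁻]/[HA]) = pH − pKa = 6.35 − 6.3526 = -0.0026. [A⁻]/[HA] = 10^(-0.0026) = 0.994

[A⁻]/[HA] = 0.994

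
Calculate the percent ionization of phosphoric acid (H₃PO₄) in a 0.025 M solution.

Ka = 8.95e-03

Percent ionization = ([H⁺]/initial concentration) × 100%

Using Ka equilibrium: x² + Ka×x - Ka×C = 0. Solving: [H⁺] = 1.1138e-02. Percent = (1.1138e-02/0.025) × 100

Percent ionization = 44.6%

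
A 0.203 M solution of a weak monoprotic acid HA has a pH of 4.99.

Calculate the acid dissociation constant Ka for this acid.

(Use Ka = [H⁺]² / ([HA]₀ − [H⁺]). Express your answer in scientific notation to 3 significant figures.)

[H⁺] = 10^(−pH) = 10^(−4.99) = 1.023e-05 M. For HA ⇌ H⁺ + A⁻, Ka = [H⁺][A⁻]/[HA] = [H⁺]² / ([HA]₀ − [H⁺]) = (1.023e-05)² / (0.203 − 1.023e-05) = 5.16e-10.

K_a = 5.16e-10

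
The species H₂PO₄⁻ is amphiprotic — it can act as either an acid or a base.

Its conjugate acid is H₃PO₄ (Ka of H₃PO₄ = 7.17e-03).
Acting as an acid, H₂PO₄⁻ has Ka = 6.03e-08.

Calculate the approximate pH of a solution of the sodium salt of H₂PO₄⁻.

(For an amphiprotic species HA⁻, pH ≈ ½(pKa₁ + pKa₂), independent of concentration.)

pKa₁ = -log(7.17e-03) = 2.14; pKa₂ = -log(6.03e-08) = 7.22. For an amphiprotic species, pH ≈ ½(pKa₁ + pKa₂) = ½(2.14 + 7.22) = 4.68.

pH = 4.68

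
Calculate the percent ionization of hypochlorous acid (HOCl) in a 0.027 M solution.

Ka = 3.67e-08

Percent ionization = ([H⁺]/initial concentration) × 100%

Using Ka equilibrium: x² + Ka×x - Ka×C = 0. Solving: [H⁺] = 3.1460e-05. Percent = (3.1460e-05/0.027) × 100

Percent ionization = 0.117%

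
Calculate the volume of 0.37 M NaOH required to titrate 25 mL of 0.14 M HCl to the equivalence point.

At equivalence: moles acid = moles base. moles HCl = 0.14 × 25/1000 = 0.0035 mol. V_base = moles / 0.37 × 1000 = 9.5 mL.

V_{base} = 9.5 mL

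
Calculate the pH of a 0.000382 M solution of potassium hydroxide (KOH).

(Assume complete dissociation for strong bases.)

[OH⁻] = 0.000382 M for strong base. pOH = -log[OH⁻] = 3.42, pH = 14 - pOH

pH = 10.58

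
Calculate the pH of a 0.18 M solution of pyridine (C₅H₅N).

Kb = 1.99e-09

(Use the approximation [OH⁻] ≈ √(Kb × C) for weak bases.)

[OH⁻] = √(Kb × C) = √(1.99e-09 × 0.18) = 1.8926e-05. pOH = 4.72, pH = 14 - pOH

pH = 9.28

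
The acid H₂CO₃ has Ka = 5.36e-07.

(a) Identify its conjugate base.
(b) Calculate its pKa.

(a) The conjugate base is formed by removing one H⁺ from H₂CO₃, giving HCO₃⁻. (b) pKa = -log(Ka) = -log(5.36e-07) = 6.27.

Conjugate base: HCO₃⁻; pK_a = 6.27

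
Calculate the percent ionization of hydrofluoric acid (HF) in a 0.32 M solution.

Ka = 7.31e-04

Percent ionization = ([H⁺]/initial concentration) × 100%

Using Ka equilibrium: x² + Ka×x - Ka×C = 0. Solving: [H⁺] = 1.4933e-02. Percent = (1.4933e-02/0.32) × 100

Percent ionization = 4.67%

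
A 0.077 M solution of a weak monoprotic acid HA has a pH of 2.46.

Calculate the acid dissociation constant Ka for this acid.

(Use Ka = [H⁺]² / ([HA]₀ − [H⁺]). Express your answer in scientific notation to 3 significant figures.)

[H⁺] = 10^(−pH) = 10^(−2.46) = 3.467e-03 M. For HA ⇌ H⁺ + A⁻, Ka = [H⁺][A⁻]/[HA] = [H⁺]² / ([HA]₀ − [H⁺]) = (3.467e-03)² / (0.077 − 3.467e-03) = 1.64e-04.

K_a = 1.64e-04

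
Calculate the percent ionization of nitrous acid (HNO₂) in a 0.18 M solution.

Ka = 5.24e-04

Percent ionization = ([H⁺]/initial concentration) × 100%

Using Ka equilibrium: x² + Ka×x - Ka×C = 0. Solving: [H⁺] = 9.4534e-03. Percent = (9.4534e-03/0.18) × 100

Percent ionization = 5.25%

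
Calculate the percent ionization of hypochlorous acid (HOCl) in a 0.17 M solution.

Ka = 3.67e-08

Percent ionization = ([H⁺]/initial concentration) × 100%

Using Ka equilibrium: x² + Ka×x - Ka×C = 0. Solving: [H⁺] = 7.8969e-05. Percent = (7.8969e-05/0.17) × 100

Percent ionization = 0.0465%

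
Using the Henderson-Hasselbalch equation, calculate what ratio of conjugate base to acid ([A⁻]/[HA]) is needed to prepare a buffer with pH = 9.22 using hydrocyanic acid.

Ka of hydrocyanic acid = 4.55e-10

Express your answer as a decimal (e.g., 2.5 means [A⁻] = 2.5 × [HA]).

pKa = -log(4.55e-10) = 9.3420. pH = pKa + log([A⁻]/[HA]), so log([A⁻]/[HA]) = pH − pKa = 9.22 − 9.3420 = -0.1220. [A⁻]/[HA] = 10^(-0.1220) = 0.755

[A⁻]/[HA] = 0.755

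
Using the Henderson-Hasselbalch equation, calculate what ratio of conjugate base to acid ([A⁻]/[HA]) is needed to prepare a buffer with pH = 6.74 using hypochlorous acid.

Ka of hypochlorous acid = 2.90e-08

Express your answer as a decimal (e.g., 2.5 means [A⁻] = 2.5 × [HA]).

pKa = -log(2.90e-08) = 7.5376. pH = pKa + log([A⁻]/[HA]), so log([A⁻]/[HA]) = pH − pKa = 6.74 − 7.5376 = -0.7976. [A⁻]/[HA] = 10^(-0.7976) = 0.159

[A⁻]/[HA] = 0.159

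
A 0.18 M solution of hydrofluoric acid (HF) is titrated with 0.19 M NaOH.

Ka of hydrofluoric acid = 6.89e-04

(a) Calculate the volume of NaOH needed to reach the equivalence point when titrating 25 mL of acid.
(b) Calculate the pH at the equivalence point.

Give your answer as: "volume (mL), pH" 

moles acid = 0.18 × 25/1000 = 0.0045 mol; V_base = moles/0.19 × 1000 = 23.7 mL. At equivalence only the conjugate base is present: [A⁻] = 0.0045/0.049 = 9.2432e-02 M. Kb = Kw/Ka = 1.45e-11; [OH⁻] = √(Kb × [A⁻]) = 1.1583e-06; pOH = 5.94; pH = 14 - pOH = 8.06.

V = 23.7 mL, pH = 8.06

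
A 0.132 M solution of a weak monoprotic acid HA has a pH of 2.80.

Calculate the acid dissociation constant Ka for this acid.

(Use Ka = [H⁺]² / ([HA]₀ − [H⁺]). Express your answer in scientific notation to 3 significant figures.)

[H⁺] = 10^(−pH) = 10^(−2.80) = 1.585e-03 M. For HA ⇌ H⁺ + A⁻, Ka = [H⁺][A⁻]/[HA] = [H⁺]² / ([HA]₀ − [H⁺]) = (1.585e-03)² / (0.132 − 1.585e-03) = 1.93e-05.

K_a = 1.93e-05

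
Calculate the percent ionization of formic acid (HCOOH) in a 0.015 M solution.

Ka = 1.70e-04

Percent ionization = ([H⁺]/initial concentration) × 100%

Using Ka equilibrium: x² + Ka×x - Ka×C = 0. Solving: [H⁺] = 1.5141e-03. Percent = (1.5141e-03/0.015) × 100

Percent ionization = 10.1%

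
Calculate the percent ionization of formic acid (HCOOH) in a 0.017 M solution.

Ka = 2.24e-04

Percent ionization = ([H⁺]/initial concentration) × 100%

Using Ka equilibrium: x² + Ka×x - Ka×C = 0. Solving: [H⁺] = 1.8426e-03. Percent = (1.8426e-03/0.017) × 100

Percent ionization = 10.8%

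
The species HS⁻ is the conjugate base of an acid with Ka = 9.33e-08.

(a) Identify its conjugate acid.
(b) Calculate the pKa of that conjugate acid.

(a) The conjugate acid is formed by adding one H⁺ to HS⁻, giving H₂S. (b) pKa = -log(Ka) = -log(9.33e-08) = 7.03.

Conjugate acid: H₂S; pK_a = 7.03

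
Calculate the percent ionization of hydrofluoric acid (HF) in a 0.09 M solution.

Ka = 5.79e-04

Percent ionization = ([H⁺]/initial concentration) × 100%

Using Ka equilibrium: x² + Ka×x - Ka×C = 0. Solving: [H⁺] = 6.9350e-03. Percent = (6.9350e-03/0.09) × 100

Percent ionization = 7.71%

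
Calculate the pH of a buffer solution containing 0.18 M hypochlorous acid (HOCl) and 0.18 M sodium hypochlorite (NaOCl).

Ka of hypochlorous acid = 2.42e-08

pKa = -log(2.42e-08) = 7.62. pH = pKa + log([A⁻]/[HA]) = 7.62 + log(0.18/0.18)

pH = 7.62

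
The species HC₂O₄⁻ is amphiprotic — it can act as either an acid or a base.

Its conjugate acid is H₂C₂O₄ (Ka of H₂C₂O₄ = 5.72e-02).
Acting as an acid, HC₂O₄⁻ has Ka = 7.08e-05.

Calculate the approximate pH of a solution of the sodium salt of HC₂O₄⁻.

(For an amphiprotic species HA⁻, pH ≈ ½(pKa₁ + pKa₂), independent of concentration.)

pKa₁ = -log(5.72e-02) = 1.24; pKa₂ = -log(7.08e-05) = 4.15. For an amphiprotic species, pH ≈ ½(pKa₁ + pKa₂) = ½(1.24 + 4.15) = 2.70.

pH = 2.70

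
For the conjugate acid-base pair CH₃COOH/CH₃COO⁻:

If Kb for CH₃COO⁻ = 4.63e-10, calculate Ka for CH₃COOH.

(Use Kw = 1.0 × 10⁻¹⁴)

For a conjugate pair Ka × Kb = Kw, so Ka = Kw/Kb = 1.0 × 10⁻¹⁴ / 4.63e-10 = 2.16e-05.

K_a = 2.16e-05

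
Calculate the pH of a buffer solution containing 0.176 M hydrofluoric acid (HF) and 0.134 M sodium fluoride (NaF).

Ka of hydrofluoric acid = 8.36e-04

pKa = -log(8.36e-04) = 3.08. pH = pKa + log([A⁻]/[HA]) = 3.08 + log(0.134/0.176)

pH = 2.96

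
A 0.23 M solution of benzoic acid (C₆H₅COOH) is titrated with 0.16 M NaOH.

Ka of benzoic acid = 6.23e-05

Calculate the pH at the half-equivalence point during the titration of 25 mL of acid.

At half-equivalence [HA] = [A⁻], so Henderson-Hasselbalch gives pH = pKa = -log(6.23e-05) = 4.21.

pH = pKa = 4.21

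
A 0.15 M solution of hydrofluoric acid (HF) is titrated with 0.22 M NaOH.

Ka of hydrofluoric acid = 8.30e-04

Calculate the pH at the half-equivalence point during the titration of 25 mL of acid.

At half-equivalence [HA] = [A⁻], so Henderson-Hasselbalch gives pH = pKa = -log(8.30e-04) = 3.08.

pH = pKa = 3.08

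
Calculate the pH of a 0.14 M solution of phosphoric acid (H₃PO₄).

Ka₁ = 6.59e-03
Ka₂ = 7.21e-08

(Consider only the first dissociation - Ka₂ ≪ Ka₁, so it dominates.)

First dissociation dominates. From Ka₁ = [H⁺][HA⁻]/[H₂A], x² + Ka₁·x − Ka₁·C = 0 with C = 0.14 M and Ka₁ = 6.59e-03. Solving: [H⁺] = (−Ka₁ + √(Ka₁² + 4·Ka₁·C)) / 2 = 2.7258e-02 M. pH = -log(2.7258e-02) = 1.56.

pH = 1.56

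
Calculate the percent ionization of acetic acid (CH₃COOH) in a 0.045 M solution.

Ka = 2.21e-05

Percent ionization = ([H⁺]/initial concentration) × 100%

Using Ka equilibrium: x² + Ka×x - Ka×C = 0. Solving: [H⁺] = 9.8626e-04. Percent = (9.8626e-04/0.045) × 100

Percent ionization = 2.19%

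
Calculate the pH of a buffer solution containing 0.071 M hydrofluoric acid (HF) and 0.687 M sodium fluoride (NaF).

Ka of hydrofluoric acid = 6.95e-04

pKa = -log(6.95e-04) = 3.16. pH = pKa + log([A⁻]/[HA]) = 3.16 + log(0.687/0.071)

pH = 4.14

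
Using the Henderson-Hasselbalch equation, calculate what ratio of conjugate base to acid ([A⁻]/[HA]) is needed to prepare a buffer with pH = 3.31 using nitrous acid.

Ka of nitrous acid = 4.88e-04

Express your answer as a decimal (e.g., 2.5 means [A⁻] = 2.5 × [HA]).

pKa = -log(4.88e-04) = 3.3116. pH = pKa + log([A⁻]/[HA]), so log([A⁻]/[HA]) = pH − pKa = 3.31 − 3.3116 = -0.0016. [A⁻]/[HA] = 10^(-0.0016) = 0.996

[A⁻]/[HA] = 0.996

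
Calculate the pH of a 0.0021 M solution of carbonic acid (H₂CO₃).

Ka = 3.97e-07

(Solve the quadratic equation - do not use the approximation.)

x² + Ka×x - Ka×C = 0. Using quadratic formula: [H⁺] = 2.8676e-05

pH = 4.54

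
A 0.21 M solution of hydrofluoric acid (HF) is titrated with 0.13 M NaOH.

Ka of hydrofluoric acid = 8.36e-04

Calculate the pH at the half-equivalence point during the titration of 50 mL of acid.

At half-equivalence [HA] = [A⁻], so Henderson-Hasselbalch gives pH = pKa = -log(8.36e-04) = 3.08.

pH = pKa = 3.08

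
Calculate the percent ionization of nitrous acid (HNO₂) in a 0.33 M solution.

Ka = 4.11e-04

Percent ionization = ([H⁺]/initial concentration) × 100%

Using Ka equilibrium: x² + Ka×x - Ka×C = 0. Solving: [H⁺] = 1.1442e-02. Percent = (1.1442e-02/0.33) × 100

Percent ionization = 3.47%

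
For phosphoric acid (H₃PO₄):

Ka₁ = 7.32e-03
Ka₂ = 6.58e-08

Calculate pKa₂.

pKa₂ = -log(Ka₂) = -log(6.58e-08) = 7.18.

pK_{a2} = 7.18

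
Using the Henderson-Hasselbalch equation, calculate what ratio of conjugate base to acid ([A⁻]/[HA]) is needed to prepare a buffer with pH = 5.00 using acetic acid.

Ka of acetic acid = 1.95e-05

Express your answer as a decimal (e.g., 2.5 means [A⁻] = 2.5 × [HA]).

pKa = -log(1.95e-05) = 4.7100. pH = pKa + log([A⁻]/[HA]), so log([A⁻]/[HA]) = pH − pKa = 5.00 − 4.7100 = 0.2900. [A⁻]/[HA] = 10^(0.2900) = 1.95

[A⁻]/[HA] = 1.95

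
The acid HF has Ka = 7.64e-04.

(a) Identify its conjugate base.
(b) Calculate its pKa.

(a) The conjugate base is formed by removing one H⁺ from HF, giving F⁻. (b) pKa = -log(Ka) = -log(7.64e-04) = 3.12.

Conjugate base: F⁻; pK_a = 3.12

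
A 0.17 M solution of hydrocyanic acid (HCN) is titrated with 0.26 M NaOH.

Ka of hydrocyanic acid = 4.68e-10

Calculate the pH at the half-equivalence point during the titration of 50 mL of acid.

At half-equivalence [HA] = [A⁻], so Henderson-Hasselbalch gives pH = pKa = -log(4.68e-10) = 9.33.

pH = pKa = 9.33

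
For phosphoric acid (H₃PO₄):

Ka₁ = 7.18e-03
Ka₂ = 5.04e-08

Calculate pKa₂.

pKa₂ = -log(Ka₂) = -log(5.04e-08) = 7.30.

pK_{a2} = 7.30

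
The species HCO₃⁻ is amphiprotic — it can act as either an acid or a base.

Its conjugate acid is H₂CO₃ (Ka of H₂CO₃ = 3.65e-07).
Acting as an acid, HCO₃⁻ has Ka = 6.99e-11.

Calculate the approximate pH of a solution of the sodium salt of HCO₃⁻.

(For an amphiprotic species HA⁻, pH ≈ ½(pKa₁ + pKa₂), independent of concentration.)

pKa₁ = -log(3.65e-07) = 6.44; pKa₂ = -log(6.99e-11) = 10.16. For an amphiprotic species, pH ≈ ½(pKa₁ + pKa₂) = ½(6.44 + 10.16) = 8.30.

pH = 8.30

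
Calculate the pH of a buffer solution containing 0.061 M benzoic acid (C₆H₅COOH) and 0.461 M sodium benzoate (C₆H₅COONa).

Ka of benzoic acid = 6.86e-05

pKa = -log(6.86e-05) = 4.16. pH = pKa + log([A⁻]/[HA]) = 4.16 + log(0.461/0.061)

pH = 5.04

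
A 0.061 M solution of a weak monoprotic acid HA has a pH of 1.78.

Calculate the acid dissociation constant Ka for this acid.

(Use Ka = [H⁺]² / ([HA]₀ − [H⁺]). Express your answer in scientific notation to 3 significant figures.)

[H⁺] = 10^(−pH) = 10^(−1.78) = 1.660e-02 M. For HA ⇌ H⁺ + A⁻, Ka = [H⁺][A⁻]/[HA] = [H⁺]² / ([HA]₀ − [H⁺]) = (1.660e-02)² / (0.061 − 1.660e-02) = 6.20e-03.

K_a = 6.20e-03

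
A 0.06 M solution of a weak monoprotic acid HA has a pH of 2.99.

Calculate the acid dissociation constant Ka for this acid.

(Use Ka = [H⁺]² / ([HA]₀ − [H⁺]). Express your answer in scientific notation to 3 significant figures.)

[H⁺] = 10^(−pH) = 10^(−2.99) = 1.023e-03 M. For HA ⇌ H⁺ + A⁻, Ka = [H⁺][A⁻]/[HA] = [H⁺]² / ([HA]₀ − [H⁺]) = (1.023e-03)² / (0.06 − 1.023e-03) = 1.78e-05.

K_a = 1.78e-05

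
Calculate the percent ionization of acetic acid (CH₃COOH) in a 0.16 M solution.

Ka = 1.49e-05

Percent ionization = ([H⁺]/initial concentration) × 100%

Using Ka equilibrium: x² + Ka×x - Ka×C = 0. Solving: [H⁺] = 1.5366e-03. Percent = (1.5366e-03/0.16) × 100

Percent ionization = 0.96%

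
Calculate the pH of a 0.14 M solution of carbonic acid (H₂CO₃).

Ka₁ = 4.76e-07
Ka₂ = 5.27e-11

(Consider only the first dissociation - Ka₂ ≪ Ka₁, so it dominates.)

First dissociation dominates. From Ka₁ = [H⁺][HA⁻]/[H₂A], x² + Ka₁·x − Ka₁·C = 0 with C = 0.14 M and Ka₁ = 4.76e-07. Solving: [H⁺] = (−Ka₁ + √(Ka₁² + 4·Ka₁·C)) / 2 = 2.5791e-04 M. pH = -log(2.5791e-04) = 3.59.

pH = 3.59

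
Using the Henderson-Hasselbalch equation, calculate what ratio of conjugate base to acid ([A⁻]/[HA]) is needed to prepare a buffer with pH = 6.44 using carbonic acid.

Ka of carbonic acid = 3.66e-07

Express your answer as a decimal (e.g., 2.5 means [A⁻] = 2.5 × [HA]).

pKa = -log(3.66e-07) = 6.4365. pH = pKa + log([A⁻]/[HA]), so log([A⁻]/[HA]) = pH − pKa = 6.44 − 6.4365 = 0.0035. [A⁻]/[HA] = 10^(0.0035) = 1.01

[A⁻]/[HA] = 1.01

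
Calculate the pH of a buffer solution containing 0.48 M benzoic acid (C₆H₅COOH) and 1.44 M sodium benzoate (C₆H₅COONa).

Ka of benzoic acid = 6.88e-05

pKa = -log(6.88e-05) = 4.16. pH = pKa + log([A⁻]/[HA]) = 4.16 + log(1.44/0.48)

pH = 4.64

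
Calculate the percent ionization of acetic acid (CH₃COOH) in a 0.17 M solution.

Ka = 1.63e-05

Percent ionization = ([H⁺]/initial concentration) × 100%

Using Ka equilibrium: x² + Ka×x - Ka×C = 0. Solving: [H⁺] = 1.6565e-03. Percent = (1.6565e-03/0.17) × 100

Percent ionization = 0.974%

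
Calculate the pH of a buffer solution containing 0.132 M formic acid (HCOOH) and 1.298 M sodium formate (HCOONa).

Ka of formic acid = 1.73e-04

pKa = -log(1.73e-04) = 3.76. pH = pKa + log([A⁻]/[HA]) = 3.76 + log(1.298/0.132)

pH = 4.75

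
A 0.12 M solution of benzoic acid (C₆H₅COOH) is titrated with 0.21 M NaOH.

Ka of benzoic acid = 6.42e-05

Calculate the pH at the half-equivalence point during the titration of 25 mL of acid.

At half-equivalence [HA] = [A⁻], so Henderson-Hasselbalch gives pH = pKa = -log(6.42e-05) = 4.19.

pH = pKa = 4.19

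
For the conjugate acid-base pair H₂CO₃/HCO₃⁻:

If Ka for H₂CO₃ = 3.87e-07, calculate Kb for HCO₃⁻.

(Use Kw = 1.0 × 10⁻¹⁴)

For a conjugate pair Ka × Kb = Kw, so Kb = Kw/Ka = 1.0 × 10⁻¹⁴ / 3.87e-07 = 2.58e-08.

K_b = 2.58e-08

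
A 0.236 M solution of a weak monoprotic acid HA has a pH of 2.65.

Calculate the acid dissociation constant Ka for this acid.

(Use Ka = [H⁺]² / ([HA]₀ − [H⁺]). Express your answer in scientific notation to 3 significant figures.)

[H⁺] = 10^(−pH) = 10^(−2.65) = 2.239e-03 M. For HA ⇌ H⁺ + A⁻, Ka = [H⁺][A⁻]/[HA] = [H⁺]² / ([HA]₀ − [H⁺]) = (2.239e-03)² / (0.236 − 2.239e-03) = 2.14e-05.

K_a = 2.14e-05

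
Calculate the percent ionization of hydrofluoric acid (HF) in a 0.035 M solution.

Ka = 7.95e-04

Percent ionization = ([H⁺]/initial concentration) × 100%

Using Ka equilibrium: x² + Ka×x - Ka×C = 0. Solving: [H⁺] = 4.8924e-03. Percent = (4.8924e-03/0.035) × 100

Percent ionization = 14%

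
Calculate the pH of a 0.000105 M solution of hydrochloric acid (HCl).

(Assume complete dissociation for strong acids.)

[H⁺] = 0.000105 M for strong acid. pH = -log[H⁺] = -log(0.000105)

pH = 3.98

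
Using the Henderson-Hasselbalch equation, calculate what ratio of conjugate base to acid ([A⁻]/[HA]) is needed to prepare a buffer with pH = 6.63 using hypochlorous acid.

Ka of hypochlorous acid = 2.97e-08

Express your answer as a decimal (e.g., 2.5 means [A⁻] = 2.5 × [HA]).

pKa = -log(2.97e-08) = 7.5272. pH = pKa + log([A⁻]/[HA]), so log([A⁻]/[HA]) = pH − pKa = 6.63 − 7.5272 = -0.8972. [A⁻]/[HA] = 10^(-0.8972) = 0.127

[A⁻]/[HA] = 0.127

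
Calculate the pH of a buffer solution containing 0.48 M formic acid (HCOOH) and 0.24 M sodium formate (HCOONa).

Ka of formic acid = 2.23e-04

pKa = -log(2.23e-04) = 3.65. pH = pKa + log([A⁻]/[HA]) = 3.65 + log(0.24/0.48)

pH = 3.35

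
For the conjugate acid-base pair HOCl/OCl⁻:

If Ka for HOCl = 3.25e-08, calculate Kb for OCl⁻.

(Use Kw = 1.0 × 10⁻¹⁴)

For a conjugate pair Ka × Kb = Kw, so Kb = Kw/Ka = 1.0 × 10⁻¹⁴ / 3.25e-08 = 3.08e-07.

K_b = 3.08e-07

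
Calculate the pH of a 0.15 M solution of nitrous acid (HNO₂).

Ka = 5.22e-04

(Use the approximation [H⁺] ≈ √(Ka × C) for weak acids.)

[H⁺] = √(Ka × C) = √(5.22e-04 × 0.15) = 8.8487e-03. pH = -log(8.8487e-03)

pH = 2.05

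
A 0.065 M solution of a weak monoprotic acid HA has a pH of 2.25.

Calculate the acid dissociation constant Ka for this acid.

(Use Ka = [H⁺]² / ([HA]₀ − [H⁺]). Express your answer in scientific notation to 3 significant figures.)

[H⁺] = 10^(−pH) = 10^(−2.25) = 5.623e-03 M. For HA ⇌ H⁺ + A⁻, Ka = [H⁺][A⁻]/[HA] = [H⁺]² / ([HA]₀ − [H⁺]) = (5.623e-03)² / (0.065 − 5.623e-03) = 5.33e-04.

K_a = 5.33e-04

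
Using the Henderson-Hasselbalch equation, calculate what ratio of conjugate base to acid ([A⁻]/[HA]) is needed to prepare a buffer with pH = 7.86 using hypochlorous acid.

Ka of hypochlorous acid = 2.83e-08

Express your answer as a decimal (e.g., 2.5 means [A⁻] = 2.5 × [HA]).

pKa = -log(2.83e-08) = 7.5482. pH = pKa + log([A⁻]/[HA]), so log([A⁻]/[HA]) = pH − pKa = 7.86 − 7.5482 = 0.3118. [A⁻]/[HA] = 10^(0.3118) = 2.05

[A⁻]/[HA] = 2.05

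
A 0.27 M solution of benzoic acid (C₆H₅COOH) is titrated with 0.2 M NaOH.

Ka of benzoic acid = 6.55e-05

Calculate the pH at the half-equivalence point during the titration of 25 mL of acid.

At half-equivalence [HA] = [A⁻], so Henderson-Hasselbalch gives pH = pKa = -log(6.55e-05) = 4.18.

pH = pKa = 4.18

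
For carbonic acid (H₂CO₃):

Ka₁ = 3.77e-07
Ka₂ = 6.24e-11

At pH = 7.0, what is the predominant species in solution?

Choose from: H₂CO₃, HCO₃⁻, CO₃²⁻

pKa₁ = 6.42, pKa₂ = 10.20. For a polyprotic acid the predominant species crosses at each pKa: below pKa_n the protonated form dominates, above it the deprotonated form does. At pH = 7.0, the predominant species is HCO₃⁻.

HCO₃⁻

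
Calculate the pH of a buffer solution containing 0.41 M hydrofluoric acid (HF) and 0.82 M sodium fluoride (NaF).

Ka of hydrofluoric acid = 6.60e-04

pKa = -log(6.60e-04) = 3.18. pH = pKa + log([A⁻]/[HA]) = 3.18 + log(0.82/0.41)

pH = 3.48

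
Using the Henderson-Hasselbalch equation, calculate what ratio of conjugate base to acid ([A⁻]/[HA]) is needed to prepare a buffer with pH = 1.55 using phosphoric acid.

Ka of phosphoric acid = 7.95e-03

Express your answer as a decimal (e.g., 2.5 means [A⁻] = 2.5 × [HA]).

pKa = -log(7.95e-03) = 2.0996. pH = pKa + log([A⁻]/[HA]), so log([A⁻]/[HA]) = pH − pKa = 1.55 − 2.0996 = -0.5496. [A⁻]/[HA] = 10^(-0.5496) = 0.282

[A⁻]/[HA] = 0.282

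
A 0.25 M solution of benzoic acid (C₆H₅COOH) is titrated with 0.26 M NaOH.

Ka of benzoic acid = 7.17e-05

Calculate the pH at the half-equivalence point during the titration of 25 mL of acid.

At half-equivalence [HA] = [A⁻], so Henderson-Hasselbalch gives pH = pKa = -log(7.17e-05) = 4.14.

pH = pKa = 4.14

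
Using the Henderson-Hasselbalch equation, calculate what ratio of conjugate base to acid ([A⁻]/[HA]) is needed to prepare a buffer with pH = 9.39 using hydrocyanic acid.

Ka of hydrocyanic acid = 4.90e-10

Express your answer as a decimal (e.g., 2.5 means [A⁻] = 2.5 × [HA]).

pKa = -log(4.90e-10) = 9.3098. pH = pKa + log([A⁻]/[HA]), so log([A⁻]/[HA]) = pH − pKa = 9.39 − 9.3098 = 0.0802. [A⁻]/[HA] = 10^(0.0802) = 1.20

[A⁻]/[HA] = 1.20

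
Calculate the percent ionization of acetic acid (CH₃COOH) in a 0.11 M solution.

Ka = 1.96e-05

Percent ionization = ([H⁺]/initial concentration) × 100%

Using Ka equilibrium: x² + Ka×x - Ka×C = 0. Solving: [H⁺] = 1.4586e-03. Percent = (1.4586e-03/0.11) × 100

Percent ionization = 1.33%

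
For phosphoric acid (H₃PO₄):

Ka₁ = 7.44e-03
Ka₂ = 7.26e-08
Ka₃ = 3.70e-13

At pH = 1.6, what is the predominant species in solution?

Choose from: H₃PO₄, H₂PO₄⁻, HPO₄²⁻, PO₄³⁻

pKa₁ = 2.13, pKa₂ = 7.14, pKa₃ = 12.43. For a polyprotic acid the predominant species crosses at each pKa: below pKa_n the protonated form dominates, above it the deprotonated form does. At pH = 1.6, the predominant species is H₃PO₄.

H₃PO₄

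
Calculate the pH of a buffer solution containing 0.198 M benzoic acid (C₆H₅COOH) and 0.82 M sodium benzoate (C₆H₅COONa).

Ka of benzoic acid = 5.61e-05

pKa = -log(5.61e-05) = 4.25. pH = pKa + log([A⁻]/[HA]) = 4.25 + log(0.82/0.198)

pH = 4.87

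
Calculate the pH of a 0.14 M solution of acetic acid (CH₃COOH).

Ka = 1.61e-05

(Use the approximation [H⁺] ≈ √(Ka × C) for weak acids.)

[H⁺] = √(Ka × C) = √(1.61e-05 × 0.14) = 1.5013e-03. pH = -log(1.5013e-03)

pH = 2.82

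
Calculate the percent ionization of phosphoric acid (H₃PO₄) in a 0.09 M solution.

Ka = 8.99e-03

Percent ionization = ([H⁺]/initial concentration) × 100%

Using Ka equilibrium: x² + Ka×x - Ka×C = 0. Solving: [H⁺] = 2.4303e-02. Percent = (2.4303e-02/0.09) × 100

Percent ionization = 27%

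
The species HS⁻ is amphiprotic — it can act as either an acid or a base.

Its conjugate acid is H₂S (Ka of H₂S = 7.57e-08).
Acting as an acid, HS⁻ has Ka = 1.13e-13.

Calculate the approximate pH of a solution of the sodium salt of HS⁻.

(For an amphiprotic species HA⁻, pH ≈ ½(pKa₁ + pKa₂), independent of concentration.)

pKa₁ = -log(7.57e-08) = 7.12; pKa₂ = -log(1.13e-13) = 12.95. For an amphiprotic species, pH ≈ ½(pKa₁ + pKa₂) = ½(7.12 + 12.95) = 10.03.

pH = 10.03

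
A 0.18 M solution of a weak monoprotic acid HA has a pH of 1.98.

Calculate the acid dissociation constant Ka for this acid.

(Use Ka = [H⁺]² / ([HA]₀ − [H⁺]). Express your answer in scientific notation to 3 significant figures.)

[H⁺] = 10^(−pH) = 10^(−1.98) = 1.047e-02 M. For HA ⇌ H⁺ + A⁻, Ka = [H⁺][A⁻]/[HA] = [H⁺]² / ([HA]₀ − [H⁺]) = (1.047e-02)² / (0.18 − 1.047e-02) = 6.47e-04.

K_a = 6.47e-04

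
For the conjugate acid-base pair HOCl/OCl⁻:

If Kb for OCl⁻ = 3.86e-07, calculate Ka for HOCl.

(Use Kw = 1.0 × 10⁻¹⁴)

For a conjugate pair Ka × Kb = Kw, so Ka = Kw/Kb = 1.0 × 10⁻¹⁴ / 3.86e-07 = 2.59e-08.

K_a = 2.59e-08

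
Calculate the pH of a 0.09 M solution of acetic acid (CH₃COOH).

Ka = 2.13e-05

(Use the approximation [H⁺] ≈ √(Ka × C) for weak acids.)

[H⁺] = √(Ka × C) = √(2.13e-05 × 0.09) = 1.3846e-03. pH = -log(1.3846e-03)

pH = 2.86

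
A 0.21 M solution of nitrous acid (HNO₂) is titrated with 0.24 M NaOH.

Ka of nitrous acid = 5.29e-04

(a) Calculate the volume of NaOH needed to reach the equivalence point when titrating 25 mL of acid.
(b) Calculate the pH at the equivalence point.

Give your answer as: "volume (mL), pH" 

moles acid = 0.21 × 25/1000 = 0.00525 mol; V_base = moles/0.24 × 1000 = 21.9 mL. At equivalence only the conjugate base is present: [A⁻] = 0.00525/0.047 = 1.1200e-01 M. Kb = Kw/Ka = 1.89e-11; [OH⁻] = √(Kb × [A⁻]) = 1.4551e-06; pOH = 5.84; pH = 14 - pOH = 8.16.

V = 21.9 mL, pH = 8.16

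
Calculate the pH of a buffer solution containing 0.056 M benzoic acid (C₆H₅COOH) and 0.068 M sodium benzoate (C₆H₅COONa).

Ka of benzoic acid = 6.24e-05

pKa = -log(6.24e-05) = 4.20. pH = pKa + log([A⁻]/[HA]) = 4.20 + log(0.068/0.056)

pH = 4.29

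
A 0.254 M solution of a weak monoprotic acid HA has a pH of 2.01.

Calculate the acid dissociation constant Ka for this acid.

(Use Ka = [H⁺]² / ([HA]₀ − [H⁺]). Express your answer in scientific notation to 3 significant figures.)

[H⁺] = 10^(−pH) = 10^(−2.01) = 9.772e-03 M. For HA ⇌ H⁺ + A⁻, Ka = [H⁺][A⁻]/[HA] = [H⁺]² / ([HA]₀ − [H⁺]) = (9.772e-03)² / (0.254 − 9.772e-03) = 3.91e-04.

K_a = 3.91e-04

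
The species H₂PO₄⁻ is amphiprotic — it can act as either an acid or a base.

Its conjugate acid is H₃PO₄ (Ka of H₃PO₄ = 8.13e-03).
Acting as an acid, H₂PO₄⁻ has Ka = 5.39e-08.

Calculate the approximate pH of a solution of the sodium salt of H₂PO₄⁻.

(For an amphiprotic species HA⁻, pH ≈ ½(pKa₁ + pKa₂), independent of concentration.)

pKa₁ = -log(8.13e-03) = 2.09; pKa₂ = -log(5.39e-08) = 7.27. For an amphiprotic species, pH ≈ ½(pKa₁ + pKa₂) = ½(2.09 + 7.27) = 4.68.

pH = 4.68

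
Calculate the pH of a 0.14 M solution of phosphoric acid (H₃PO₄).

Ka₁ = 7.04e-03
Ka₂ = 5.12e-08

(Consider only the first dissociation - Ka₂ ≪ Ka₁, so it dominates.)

First dissociation dominates. From Ka₁ = [H⁺][HA⁻]/[H₂A], x² + Ka₁·x − Ka₁·C = 0 with C = 0.14 M and Ka₁ = 7.04e-03. Solving: [H⁺] = (−Ka₁ + √(Ka₁² + 4·Ka₁·C)) / 2 = 2.8071e-02 M. pH = -log(2.8071e-02) = 1.55.

pH = 1.55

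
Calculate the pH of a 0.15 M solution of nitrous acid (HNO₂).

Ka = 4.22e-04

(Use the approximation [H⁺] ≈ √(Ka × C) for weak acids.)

[H⁺] = √(Ka × C) = √(4.22e-04 × 0.15) = 7.9561e-03. pH = -log(7.9561e-03)

pH = 2.10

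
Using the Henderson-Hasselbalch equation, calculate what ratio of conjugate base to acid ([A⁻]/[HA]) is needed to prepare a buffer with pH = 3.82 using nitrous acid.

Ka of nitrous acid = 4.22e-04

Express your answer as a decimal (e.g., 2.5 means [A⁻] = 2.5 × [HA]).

pKa = -log(4.22e-04) = 3.3747. pH = pKa + log([A⁻]/[HA]), so log([A⁻]/[HA]) = pH − pKa = 3.82 − 3.3747 = 0.4453. [A⁻]/[HA] = 10^(0.4453) = 2.79

[A⁻]/[HA] = 2.79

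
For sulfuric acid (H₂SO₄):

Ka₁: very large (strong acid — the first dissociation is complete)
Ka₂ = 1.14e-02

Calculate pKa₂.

pKa₂ = -log(Ka₂) = -log(1.14e-02) = 1.94.

pK_{a2} = 1.94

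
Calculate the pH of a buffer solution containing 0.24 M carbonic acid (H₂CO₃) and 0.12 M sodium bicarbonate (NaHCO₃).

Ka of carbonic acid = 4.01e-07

pKa = -log(4.01e-07) = 6.40. pH = pKa + log([A⁻]/[HA]) = 6.40 + log(0.12/0.24)

pH = 6.10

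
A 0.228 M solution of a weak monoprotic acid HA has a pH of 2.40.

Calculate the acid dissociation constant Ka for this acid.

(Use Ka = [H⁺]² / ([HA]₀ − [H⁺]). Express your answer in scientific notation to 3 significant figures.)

[H⁺] = 10^(−pH) = 10^(−2.40) = 3.981e-03 M. For HA ⇌ H⁺ + A⁻, Ka = [H⁺][A⁻]/[HA] = [H⁺]² / ([HA]₀ − [H⁺]) = (3.981e-03)² / (0.228 − 3.981e-03) = 7.07e-05.

K_a = 7.07e-05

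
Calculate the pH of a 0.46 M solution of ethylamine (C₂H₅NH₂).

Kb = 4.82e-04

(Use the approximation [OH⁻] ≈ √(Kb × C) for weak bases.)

[OH⁻] = √(Kb × C) = √(4.82e-04 × 0.46) = 1.4890e-02. pOH = 1.83, pH = 14 - pOH

pH = 12.17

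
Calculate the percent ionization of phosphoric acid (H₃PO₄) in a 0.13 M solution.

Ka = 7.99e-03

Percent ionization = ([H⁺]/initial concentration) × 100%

Using Ka equilibrium: x² + Ka×x - Ka×C = 0. Solving: [H⁺] = 2.8481e-02. Percent = (2.8481e-02/0.13) × 100

Percent ionization = 21.9%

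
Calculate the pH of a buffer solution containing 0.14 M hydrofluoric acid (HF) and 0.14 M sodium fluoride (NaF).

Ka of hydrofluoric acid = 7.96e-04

pKa = -log(7.96e-04) = 3.10. pH = pKa + log([A⁻]/[HA]) = 3.10 + log(0.14/0.14)

pH = 3.10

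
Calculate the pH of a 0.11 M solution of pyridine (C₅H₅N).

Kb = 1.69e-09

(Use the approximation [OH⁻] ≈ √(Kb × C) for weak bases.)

[OH⁻] = √(Kb × C) = √(1.69e-09 × 0.11) = 1.3635e-05. pOH = 4.87, pH = 14 - pOH

pH = 9.13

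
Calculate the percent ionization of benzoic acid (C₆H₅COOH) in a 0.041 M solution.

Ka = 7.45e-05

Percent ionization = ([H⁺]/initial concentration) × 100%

Using Ka equilibrium: x² + Ka×x - Ka×C = 0. Solving: [H⁺] = 1.7109e-03. Percent = (1.7109e-03/0.041) × 100

Percent ionization = 4.17%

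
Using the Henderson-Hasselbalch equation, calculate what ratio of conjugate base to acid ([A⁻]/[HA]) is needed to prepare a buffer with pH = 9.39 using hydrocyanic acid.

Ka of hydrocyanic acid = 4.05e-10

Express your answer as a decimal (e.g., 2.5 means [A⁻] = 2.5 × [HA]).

pKa = -log(4.05e-10) = 9.3925. pH = pKa + log([A⁻]/[HA]), so log([A⁻]/[HA]) = pH − pKa = 9.39 − 9.3925 = -0.0025. [A⁻]/[HA] = 10^(-0.0025) = 0.994

[A⁻]/[HA] = 0.994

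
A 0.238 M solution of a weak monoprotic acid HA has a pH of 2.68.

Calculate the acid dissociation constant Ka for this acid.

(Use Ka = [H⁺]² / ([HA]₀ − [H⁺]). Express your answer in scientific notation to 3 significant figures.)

[H⁺] = 10^(−pH) = 10^(−2.68) = 2.089e-03 M. For HA ⇌ H⁺ + A⁻, Ka = [H⁺][A⁻]/[HA] = [H⁺]² / ([HA]₀ − [H⁺]) = (2.089e-03)² / (0.238 − 2.089e-03) = 1.85e-05.

K_a = 1.85e-05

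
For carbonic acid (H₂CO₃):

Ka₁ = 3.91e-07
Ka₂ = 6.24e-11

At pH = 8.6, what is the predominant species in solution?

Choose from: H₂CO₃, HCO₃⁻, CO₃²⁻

pKa₁ = 6.41, pKa₂ = 10.20. For a polyprotic acid the predominant species crosses at each pKa: below pKa_n the protonated form dominates, above it the deprotonated form does. At pH = 8.6, the predominant species is HCO₃⁻.

HCO₃⁻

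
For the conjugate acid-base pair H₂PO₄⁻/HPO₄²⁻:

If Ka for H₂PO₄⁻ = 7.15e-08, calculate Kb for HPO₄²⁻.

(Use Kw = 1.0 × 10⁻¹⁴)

For a conjugate pair Ka × Kb = Kw, so Kb = Kw/Ka = 1.0 × 10⁻¹⁴ / 7.15e-08 = 1.40e-07.

K_b = 1.40e-07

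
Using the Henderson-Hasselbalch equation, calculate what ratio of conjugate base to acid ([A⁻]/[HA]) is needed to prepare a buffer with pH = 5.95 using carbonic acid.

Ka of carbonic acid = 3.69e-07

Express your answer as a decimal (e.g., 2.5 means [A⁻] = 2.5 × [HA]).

pKa = -log(3.69e-07) = 6.4330. pH = pKa + log([A⁻]/[HA]), so log([A⁻]/[HA]) = pH − pKa = 5.95 − 6.4330 = -0.4830. [A⁻]/[HA] = 10^(-0.4830) = 0.329

[A⁻]/[HA] = 0.329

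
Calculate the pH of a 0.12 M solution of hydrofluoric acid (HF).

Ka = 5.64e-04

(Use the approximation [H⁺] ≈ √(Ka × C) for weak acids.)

[H⁺] = √(Ka × C) = √(5.64e-04 × 0.12) = 8.2268e-03. pH = -log(8.2268e-03)

pH = 2.08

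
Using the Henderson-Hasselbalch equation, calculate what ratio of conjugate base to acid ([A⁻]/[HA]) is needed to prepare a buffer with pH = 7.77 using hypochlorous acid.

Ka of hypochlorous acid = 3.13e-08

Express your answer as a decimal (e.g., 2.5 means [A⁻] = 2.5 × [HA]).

pKa = -log(3.13e-08) = 7.5045. pH = pKa + log([A⁻]/[HA]), so log([A⁻]/[HA]) = pH − pKa = 7.77 − 7.5045 = 0.2655. [A⁻]/[HA] = 10^(0.2655) = 1.84

[A⁻]/[HA] = 1.84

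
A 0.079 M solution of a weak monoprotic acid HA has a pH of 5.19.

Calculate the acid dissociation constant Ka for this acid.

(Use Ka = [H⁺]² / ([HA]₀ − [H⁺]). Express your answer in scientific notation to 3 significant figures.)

[H⁺] = 10^(−pH) = 10^(−5.19) = 6.457e-06 M. For HA ⇌ H⁺ + A⁻, Ka = [H⁺][A⁻]/[HA] = [H⁺]² / ([HA]₀ − [H⁺]) = (6.457e-06)² / (0.079 − 6.457e-06) = 5.28e-10.

K_a = 5.28e-10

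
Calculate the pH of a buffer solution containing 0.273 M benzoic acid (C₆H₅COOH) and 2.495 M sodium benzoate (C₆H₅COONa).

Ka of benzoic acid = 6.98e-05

pKa = -log(6.98e-05) = 4.16. pH = pKa + log([A⁻]/[HA]) = 4.16 + log(2.495/0.273)

pH = 5.12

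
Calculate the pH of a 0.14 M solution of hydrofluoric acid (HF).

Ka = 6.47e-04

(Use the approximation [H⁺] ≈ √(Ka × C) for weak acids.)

[H⁺] = √(Ka × C) = √(6.47e-04 × 0.14) = 9.5174e-03. pH = -log(9.5174e-03)

pH = 2.02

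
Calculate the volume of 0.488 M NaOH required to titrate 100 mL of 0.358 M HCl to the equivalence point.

At equivalence: moles acid = moles base. moles HCl = 0.358 × 100/1000 = 0.0358 mol. V_base = moles / 0.488 × 1000 = 73.4 mL.

V_{base} = 73.4 mL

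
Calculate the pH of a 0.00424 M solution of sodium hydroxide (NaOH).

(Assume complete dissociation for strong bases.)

[OH⁻] = 0.00424 M for strong base. pOH = -log[OH⁻] = 2.37, pH = 14 - pOH

pH = 11.63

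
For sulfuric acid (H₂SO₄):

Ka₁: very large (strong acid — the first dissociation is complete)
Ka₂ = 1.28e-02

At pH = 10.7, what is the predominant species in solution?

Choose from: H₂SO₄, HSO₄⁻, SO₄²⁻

The first dissociation is complete, so H₂SO₄ itself is never the predominant species in water; pKa₂ = -log(1.28e-02) = 1.89. For a polyprotic acid the predominant species crosses at each pKa: below pKa_n the protonated form dominates, above it the deprotonated form does. At pH = 10.7, the predominant species is SO₄²⁻.

SO₄²⁻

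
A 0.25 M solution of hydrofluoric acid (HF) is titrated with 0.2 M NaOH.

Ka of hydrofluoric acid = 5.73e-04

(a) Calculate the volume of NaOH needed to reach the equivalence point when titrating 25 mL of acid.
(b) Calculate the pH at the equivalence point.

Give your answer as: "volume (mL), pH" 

moles acid = 0.25 × 25/1000 = 0.00625 mol; V_base = moles/0.2 × 1000 = 31.2 mL. At equivalence only the conjugate base is present: [A⁻] = 0.00625/0.056 = 1.1111e-01 M. Kb = Kw/Ka = 1.75e-11; [OH⁻] = √(Kb × [A⁻]) = 1.3925e-06; pOH = 5.86; pH = 14 - pOH = 8.14.

V = 31.2 mL, pH = 8.14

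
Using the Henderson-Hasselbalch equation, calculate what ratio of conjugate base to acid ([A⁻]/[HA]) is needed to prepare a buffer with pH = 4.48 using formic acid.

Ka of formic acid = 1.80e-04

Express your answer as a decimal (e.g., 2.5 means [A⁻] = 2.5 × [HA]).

pKa = -log(1.80e-04) = 3.7447. pH = pKa + log([A⁻]/[HA]), so log([A⁻]/[HA]) = pH − pKa = 4.48 − 3.7447 = 0.7353. [A⁻]/[HA] = 10^(0.7353) = 5.44

[A⁻]/[HA] = 5.44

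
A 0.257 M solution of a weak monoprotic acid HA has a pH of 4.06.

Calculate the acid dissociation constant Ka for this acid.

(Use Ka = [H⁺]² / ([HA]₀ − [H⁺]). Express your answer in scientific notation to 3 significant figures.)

[H⁺] = 10^(−pH) = 10^(−4.06) = 8.710e-05 M. For HA ⇌ H⁺ + A⁻, Ka = [H⁺][A⁻]/[HA] = [H⁺]² / ([HA]₀ − [H⁺]) = (8.710e-05)² / (0.257 − 8.710e-05) = 2.95e-08.

K_a = 2.95e-08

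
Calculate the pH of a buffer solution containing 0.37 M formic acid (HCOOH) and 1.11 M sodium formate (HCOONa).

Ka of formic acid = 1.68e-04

pKa = -log(1.68e-04) = 3.77. pH = pKa + log([A⁻]/[HA]) = 3.77 + log(1.11/0.37)

pH = 4.25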